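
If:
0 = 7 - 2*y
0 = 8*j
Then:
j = 0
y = 7/2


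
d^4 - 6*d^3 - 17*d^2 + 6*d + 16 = (d - 8)*(d - 1)*(d + 1)*(d + 2)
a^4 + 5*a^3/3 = a^3*(a + 5/3)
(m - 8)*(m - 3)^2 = m^3 - 14*m^2 + 57*m - 72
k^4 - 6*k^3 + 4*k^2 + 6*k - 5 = (k - 5)*(k - 1)^2*(k + 1)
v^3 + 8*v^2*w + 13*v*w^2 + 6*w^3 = (v + w)^2*(v + 6*w)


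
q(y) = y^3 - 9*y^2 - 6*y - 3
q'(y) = 3*y^2 - 18*y - 6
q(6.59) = -147.20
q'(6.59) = 5.66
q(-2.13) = -40.72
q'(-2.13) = 45.95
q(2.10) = -46.03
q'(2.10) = -30.57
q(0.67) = -10.76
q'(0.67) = -16.71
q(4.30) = -115.70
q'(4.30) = -27.93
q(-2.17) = -42.58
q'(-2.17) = 47.19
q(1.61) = -31.82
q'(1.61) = -27.20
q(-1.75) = -25.42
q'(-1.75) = 34.69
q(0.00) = -3.00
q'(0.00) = -6.00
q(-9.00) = -1407.00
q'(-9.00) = 399.00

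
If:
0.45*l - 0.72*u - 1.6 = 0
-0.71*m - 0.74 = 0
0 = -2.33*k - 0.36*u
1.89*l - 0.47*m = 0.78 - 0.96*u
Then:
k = 0.25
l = 0.97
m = -1.04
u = -1.61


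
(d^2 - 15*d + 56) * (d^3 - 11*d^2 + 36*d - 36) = d^5 - 26*d^4 + 257*d^3 - 1192*d^2 + 2556*d - 2016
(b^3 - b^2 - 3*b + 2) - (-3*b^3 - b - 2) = 4*b^3 - b^2 - 2*b + 4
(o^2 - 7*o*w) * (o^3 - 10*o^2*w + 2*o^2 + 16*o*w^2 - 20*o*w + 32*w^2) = o^5 - 17*o^4*w + 2*o^4 + 86*o^3*w^2 - 34*o^3*w - 112*o^2*w^3 + 172*o^2*w^2 - 224*o*w^3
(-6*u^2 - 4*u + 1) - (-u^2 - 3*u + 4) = -5*u^2 - u - 3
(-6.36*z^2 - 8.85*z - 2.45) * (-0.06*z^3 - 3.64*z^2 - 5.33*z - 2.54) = 0.3816*z^5 + 23.6814*z^4 + 66.2598*z^3 + 72.2429*z^2 + 35.5375*z + 6.223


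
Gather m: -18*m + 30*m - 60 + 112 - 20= 12*m + 32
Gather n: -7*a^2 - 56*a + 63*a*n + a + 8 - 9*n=-7*a^2 - 55*a + n*(63*a - 9) + 8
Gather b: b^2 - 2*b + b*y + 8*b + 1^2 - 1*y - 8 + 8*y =b^2 + b*(y + 6) + 7*y - 7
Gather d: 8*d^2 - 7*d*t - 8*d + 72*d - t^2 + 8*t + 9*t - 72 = 8*d^2 + d*(64 - 7*t) - t^2 + 17*t - 72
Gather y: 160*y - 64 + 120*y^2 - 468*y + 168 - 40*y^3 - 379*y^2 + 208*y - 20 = -40*y^3 - 259*y^2 - 100*y + 84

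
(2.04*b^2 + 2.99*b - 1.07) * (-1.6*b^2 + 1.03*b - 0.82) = -3.264*b^4 - 2.6828*b^3 + 3.1189*b^2 - 3.5539*b + 0.8774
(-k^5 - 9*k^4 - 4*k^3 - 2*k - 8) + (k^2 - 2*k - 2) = -k^5 - 9*k^4 - 4*k^3 + k^2 - 4*k - 10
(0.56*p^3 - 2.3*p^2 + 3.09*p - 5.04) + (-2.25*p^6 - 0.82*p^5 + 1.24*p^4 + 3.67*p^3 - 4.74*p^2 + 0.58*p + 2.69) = -2.25*p^6 - 0.82*p^5 + 1.24*p^4 + 4.23*p^3 - 7.04*p^2 + 3.67*p - 2.35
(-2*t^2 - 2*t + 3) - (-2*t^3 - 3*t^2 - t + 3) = 2*t^3 + t^2 - t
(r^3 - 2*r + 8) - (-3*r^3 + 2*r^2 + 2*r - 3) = 4*r^3 - 2*r^2 - 4*r + 11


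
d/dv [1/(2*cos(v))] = sin(v)/(2*cos(v)^2)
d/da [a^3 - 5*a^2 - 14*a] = 3*a^2 - 10*a - 14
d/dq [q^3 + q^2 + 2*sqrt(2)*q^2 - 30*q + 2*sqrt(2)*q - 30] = 3*q^2 + 2*q + 4*sqrt(2)*q - 30 + 2*sqrt(2)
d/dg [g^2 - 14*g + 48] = 2*g - 14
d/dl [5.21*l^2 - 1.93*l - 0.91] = 10.42*l - 1.93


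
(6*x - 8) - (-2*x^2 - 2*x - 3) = 2*x^2 + 8*x - 5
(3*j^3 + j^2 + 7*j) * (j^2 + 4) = 3*j^5 + j^4 + 19*j^3 + 4*j^2 + 28*j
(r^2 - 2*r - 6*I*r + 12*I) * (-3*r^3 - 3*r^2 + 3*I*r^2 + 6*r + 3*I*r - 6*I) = -3*r^5 + 3*r^4 + 21*I*r^4 + 30*r^3 - 21*I*r^3 - 30*r^2 - 84*I*r^2 - 72*r + 84*I*r + 72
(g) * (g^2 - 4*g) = g^3 - 4*g^2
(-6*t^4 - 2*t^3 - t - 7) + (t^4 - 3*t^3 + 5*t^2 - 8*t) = -5*t^4 - 5*t^3 + 5*t^2 - 9*t - 7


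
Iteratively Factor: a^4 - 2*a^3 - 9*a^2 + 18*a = (a + 3)*(a^3 - 5*a^2 + 6*a) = a*(a + 3)*(a^2 - 5*a + 6) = a*(a - 3)*(a + 3)*(a - 2)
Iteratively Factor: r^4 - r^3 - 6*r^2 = (r)*(r^3 - r^2 - 6*r) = r^2*(r^2 - r - 6) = r^2*(r + 2)*(r - 3)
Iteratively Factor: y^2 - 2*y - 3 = (y - 3)*(y + 1)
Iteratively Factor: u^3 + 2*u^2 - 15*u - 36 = (u - 4)*(u^2 + 6*u + 9) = (u - 4)*(u + 3)*(u + 3)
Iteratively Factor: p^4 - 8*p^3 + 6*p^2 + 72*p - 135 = (p - 5)*(p^3 - 3*p^2 - 9*p + 27) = (p - 5)*(p - 3)*(p^2 - 9) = (p - 5)*(p - 3)*(p + 3)*(p - 3)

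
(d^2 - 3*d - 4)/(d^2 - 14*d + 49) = (d^2 - 3*d - 4)/(d^2 - 14*d + 49)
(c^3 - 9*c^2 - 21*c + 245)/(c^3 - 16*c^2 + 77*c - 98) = (c + 5)/(c - 2)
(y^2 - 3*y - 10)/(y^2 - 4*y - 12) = (y - 5)/(y - 6)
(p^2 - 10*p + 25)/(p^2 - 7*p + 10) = (p - 5)/(p - 2)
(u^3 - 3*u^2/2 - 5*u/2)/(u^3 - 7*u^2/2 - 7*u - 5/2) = u*(2*u - 5)/(2*u^2 - 9*u - 5)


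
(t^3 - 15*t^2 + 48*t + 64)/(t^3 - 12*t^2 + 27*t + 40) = (t - 8)/(t - 5)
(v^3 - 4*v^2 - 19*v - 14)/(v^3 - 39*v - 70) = (v + 1)/(v + 5)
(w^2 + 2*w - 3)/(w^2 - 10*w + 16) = (w^2 + 2*w - 3)/(w^2 - 10*w + 16)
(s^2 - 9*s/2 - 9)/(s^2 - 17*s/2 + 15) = (2*s + 3)/(2*s - 5)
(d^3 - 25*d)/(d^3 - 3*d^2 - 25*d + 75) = d/(d - 3)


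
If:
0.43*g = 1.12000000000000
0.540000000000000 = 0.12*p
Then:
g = 2.60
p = 4.50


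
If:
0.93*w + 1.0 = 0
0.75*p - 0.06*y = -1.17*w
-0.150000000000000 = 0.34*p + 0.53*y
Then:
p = 1.57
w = -1.08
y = -1.29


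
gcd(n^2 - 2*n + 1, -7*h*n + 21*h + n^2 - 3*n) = 1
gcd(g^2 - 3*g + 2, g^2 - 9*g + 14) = g - 2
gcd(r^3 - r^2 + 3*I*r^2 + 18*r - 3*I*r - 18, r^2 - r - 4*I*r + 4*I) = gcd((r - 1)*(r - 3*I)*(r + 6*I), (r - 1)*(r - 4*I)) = r - 1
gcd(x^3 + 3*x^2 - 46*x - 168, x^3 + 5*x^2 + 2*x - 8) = x + 4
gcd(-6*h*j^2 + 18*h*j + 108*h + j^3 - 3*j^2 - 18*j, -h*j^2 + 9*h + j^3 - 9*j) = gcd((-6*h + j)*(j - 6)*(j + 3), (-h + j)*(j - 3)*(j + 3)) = j + 3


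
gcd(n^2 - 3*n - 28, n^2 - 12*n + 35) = n - 7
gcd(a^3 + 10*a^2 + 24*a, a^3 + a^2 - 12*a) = a^2 + 4*a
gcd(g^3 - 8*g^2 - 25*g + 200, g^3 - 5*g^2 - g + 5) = g - 5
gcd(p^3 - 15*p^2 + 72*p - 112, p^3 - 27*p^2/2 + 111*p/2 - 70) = p^2 - 11*p + 28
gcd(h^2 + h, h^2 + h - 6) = 1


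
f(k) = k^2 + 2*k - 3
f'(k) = 2*k + 2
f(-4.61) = 9.03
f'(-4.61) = -7.22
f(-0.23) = -3.41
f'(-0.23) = 1.54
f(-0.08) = -3.15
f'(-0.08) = 1.84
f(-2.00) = -3.00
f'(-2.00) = -2.00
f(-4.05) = 5.30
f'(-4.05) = -6.10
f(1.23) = 0.97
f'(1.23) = 4.46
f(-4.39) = 7.49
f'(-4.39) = -6.78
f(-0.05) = -3.10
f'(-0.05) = 1.90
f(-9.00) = 60.00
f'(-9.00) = -16.00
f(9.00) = 96.00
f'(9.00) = 20.00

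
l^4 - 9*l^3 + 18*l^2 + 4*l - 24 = (l - 6)*(l - 2)^2*(l + 1)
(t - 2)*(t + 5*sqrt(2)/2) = t^2 - 2*t + 5*sqrt(2)*t/2 - 5*sqrt(2)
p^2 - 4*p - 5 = (p - 5)*(p + 1)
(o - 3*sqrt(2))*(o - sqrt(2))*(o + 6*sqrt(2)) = o^3 + 2*sqrt(2)*o^2 - 42*o + 36*sqrt(2)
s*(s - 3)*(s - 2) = s^3 - 5*s^2 + 6*s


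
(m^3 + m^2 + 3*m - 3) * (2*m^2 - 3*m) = 2*m^5 - m^4 + 3*m^3 - 15*m^2 + 9*m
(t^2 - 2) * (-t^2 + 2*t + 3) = -t^4 + 2*t^3 + 5*t^2 - 4*t - 6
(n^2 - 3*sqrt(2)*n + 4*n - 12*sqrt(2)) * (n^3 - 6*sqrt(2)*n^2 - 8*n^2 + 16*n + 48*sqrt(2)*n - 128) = n^5 - 9*sqrt(2)*n^4 - 4*n^4 + 20*n^3 + 36*sqrt(2)*n^3 - 208*n^2 + 240*sqrt(2)*n^2 - 1664*n + 192*sqrt(2)*n + 1536*sqrt(2)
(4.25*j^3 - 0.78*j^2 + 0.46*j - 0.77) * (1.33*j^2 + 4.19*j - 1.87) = 5.6525*j^5 + 16.7701*j^4 - 10.6039*j^3 + 2.3619*j^2 - 4.0865*j + 1.4399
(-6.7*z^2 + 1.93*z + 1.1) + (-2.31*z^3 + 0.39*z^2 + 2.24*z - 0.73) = -2.31*z^3 - 6.31*z^2 + 4.17*z + 0.37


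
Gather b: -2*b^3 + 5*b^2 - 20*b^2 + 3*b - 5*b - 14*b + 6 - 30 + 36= -2*b^3 - 15*b^2 - 16*b + 12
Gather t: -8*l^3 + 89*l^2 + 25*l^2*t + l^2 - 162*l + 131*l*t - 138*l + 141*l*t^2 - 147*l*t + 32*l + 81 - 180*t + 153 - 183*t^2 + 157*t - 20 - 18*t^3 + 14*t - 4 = -8*l^3 + 90*l^2 - 268*l - 18*t^3 + t^2*(141*l - 183) + t*(25*l^2 - 16*l - 9) + 210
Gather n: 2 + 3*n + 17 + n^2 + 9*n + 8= n^2 + 12*n + 27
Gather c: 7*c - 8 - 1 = 7*c - 9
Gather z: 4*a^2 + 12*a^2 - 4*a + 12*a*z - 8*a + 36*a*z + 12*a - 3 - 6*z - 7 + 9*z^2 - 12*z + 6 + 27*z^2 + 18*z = 16*a^2 + 48*a*z + 36*z^2 - 4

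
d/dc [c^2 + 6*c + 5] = 2*c + 6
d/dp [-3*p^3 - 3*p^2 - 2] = 3*p*(-3*p - 2)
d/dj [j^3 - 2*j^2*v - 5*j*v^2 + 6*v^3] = 3*j^2 - 4*j*v - 5*v^2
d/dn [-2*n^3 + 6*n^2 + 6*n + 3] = -6*n^2 + 12*n + 6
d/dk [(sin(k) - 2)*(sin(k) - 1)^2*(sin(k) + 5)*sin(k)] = (5*sin(k)^4 + 4*sin(k)^3 - 45*sin(k)^2 + 46*sin(k) - 10)*cos(k)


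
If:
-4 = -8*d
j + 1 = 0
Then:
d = 1/2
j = -1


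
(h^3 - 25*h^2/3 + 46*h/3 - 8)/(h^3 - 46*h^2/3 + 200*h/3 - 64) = (h - 1)/(h - 8)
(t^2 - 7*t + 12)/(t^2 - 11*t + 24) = (t - 4)/(t - 8)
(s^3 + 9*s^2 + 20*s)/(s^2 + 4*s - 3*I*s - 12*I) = s*(s + 5)/(s - 3*I)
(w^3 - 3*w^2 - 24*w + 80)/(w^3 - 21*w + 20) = (w - 4)/(w - 1)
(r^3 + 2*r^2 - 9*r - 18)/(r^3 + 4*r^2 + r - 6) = (r - 3)/(r - 1)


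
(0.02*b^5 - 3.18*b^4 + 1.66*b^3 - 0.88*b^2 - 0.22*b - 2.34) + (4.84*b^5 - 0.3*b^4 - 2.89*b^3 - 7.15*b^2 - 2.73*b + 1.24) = 4.86*b^5 - 3.48*b^4 - 1.23*b^3 - 8.03*b^2 - 2.95*b - 1.1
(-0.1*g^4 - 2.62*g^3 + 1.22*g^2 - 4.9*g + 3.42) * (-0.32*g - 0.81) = 0.032*g^5 + 0.9194*g^4 + 1.7318*g^3 + 0.5798*g^2 + 2.8746*g - 2.7702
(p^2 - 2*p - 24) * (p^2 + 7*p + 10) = p^4 + 5*p^3 - 28*p^2 - 188*p - 240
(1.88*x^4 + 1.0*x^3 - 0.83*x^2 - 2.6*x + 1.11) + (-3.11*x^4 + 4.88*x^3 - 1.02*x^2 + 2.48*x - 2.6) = -1.23*x^4 + 5.88*x^3 - 1.85*x^2 - 0.12*x - 1.49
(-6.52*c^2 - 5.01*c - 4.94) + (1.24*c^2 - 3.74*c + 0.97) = -5.28*c^2 - 8.75*c - 3.97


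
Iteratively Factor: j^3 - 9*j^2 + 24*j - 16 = (j - 4)*(j^2 - 5*j + 4) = (j - 4)^2*(j - 1)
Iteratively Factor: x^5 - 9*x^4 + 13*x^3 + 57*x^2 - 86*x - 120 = (x - 4)*(x^4 - 5*x^3 - 7*x^2 + 29*x + 30) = (x - 4)*(x + 2)*(x^3 - 7*x^2 + 7*x + 15) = (x - 4)*(x + 1)*(x + 2)*(x^2 - 8*x + 15) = (x - 5)*(x - 4)*(x + 1)*(x + 2)*(x - 3)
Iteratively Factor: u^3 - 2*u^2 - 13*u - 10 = (u + 1)*(u^2 - 3*u - 10) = (u + 1)*(u + 2)*(u - 5)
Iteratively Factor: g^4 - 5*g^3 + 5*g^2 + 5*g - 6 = (g - 1)*(g^3 - 4*g^2 + g + 6) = (g - 3)*(g - 1)*(g^2 - g - 2) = (g - 3)*(g - 2)*(g - 1)*(g + 1)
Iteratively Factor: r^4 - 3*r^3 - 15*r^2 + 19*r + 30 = (r + 1)*(r^3 - 4*r^2 - 11*r + 30) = (r - 2)*(r + 1)*(r^2 - 2*r - 15) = (r - 2)*(r + 1)*(r + 3)*(r - 5)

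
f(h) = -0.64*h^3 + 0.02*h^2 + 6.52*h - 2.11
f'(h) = -1.92*h^2 + 0.04*h + 6.52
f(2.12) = 5.70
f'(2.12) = -2.02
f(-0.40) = -4.67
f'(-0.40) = 6.20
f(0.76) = 2.58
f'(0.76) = 5.44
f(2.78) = 2.42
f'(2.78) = -8.21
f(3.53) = -7.00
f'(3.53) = -17.26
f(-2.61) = -7.61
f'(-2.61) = -6.66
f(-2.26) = -9.36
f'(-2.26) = -3.38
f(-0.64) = -6.11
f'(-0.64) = 5.71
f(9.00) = -408.37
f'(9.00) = -148.64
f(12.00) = -1026.91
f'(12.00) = -269.48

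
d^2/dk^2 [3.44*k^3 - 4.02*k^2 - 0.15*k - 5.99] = 20.64*k - 8.04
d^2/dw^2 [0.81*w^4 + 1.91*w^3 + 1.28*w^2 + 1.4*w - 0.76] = 9.72*w^2 + 11.46*w + 2.56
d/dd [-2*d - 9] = -2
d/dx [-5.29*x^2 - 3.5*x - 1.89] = -10.58*x - 3.5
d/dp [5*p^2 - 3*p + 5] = 10*p - 3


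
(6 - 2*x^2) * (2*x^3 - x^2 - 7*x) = -4*x^5 + 2*x^4 + 26*x^3 - 6*x^2 - 42*x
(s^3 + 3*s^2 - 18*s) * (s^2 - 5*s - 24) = s^5 - 2*s^4 - 57*s^3 + 18*s^2 + 432*s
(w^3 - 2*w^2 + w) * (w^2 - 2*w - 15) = w^5 - 4*w^4 - 10*w^3 + 28*w^2 - 15*w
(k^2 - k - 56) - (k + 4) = k^2 - 2*k - 60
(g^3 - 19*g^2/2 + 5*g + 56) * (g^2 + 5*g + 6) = g^5 - 9*g^4/2 - 73*g^3/2 + 24*g^2 + 310*g + 336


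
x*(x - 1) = x^2 - x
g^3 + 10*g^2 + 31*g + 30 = (g + 2)*(g + 3)*(g + 5)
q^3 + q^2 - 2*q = q*(q - 1)*(q + 2)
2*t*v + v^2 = v*(2*t + v)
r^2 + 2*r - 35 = (r - 5)*(r + 7)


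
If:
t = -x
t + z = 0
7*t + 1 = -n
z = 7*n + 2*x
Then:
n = -1/50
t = -7/50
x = 7/50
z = 7/50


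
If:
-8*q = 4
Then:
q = -1/2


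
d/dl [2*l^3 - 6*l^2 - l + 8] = 6*l^2 - 12*l - 1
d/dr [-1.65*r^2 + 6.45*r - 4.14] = 6.45 - 3.3*r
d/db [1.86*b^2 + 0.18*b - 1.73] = 3.72*b + 0.18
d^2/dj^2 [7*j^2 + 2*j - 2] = 14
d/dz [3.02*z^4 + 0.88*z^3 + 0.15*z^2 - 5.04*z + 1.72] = 12.08*z^3 + 2.64*z^2 + 0.3*z - 5.04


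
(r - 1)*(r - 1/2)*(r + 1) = r^3 - r^2/2 - r + 1/2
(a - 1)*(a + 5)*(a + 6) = a^3 + 10*a^2 + 19*a - 30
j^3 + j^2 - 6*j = j*(j - 2)*(j + 3)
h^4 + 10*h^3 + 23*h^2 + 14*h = h*(h + 1)*(h + 2)*(h + 7)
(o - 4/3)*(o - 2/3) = o^2 - 2*o + 8/9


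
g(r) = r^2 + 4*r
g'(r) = 2*r + 4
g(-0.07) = -0.28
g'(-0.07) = 3.86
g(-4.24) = 1.02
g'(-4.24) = -4.48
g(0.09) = 0.37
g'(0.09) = 4.18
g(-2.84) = -3.29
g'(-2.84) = -1.68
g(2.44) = 15.71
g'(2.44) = 8.88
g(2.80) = 19.04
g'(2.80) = 9.60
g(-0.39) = -1.41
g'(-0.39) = 3.22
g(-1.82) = -3.97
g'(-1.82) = 0.36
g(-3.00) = -3.00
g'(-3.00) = -2.00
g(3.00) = 21.00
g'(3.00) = 10.00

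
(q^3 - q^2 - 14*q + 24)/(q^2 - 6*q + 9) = (q^2 + 2*q - 8)/(q - 3)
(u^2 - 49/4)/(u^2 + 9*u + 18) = (u^2 - 49/4)/(u^2 + 9*u + 18)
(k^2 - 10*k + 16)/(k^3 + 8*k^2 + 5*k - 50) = (k - 8)/(k^2 + 10*k + 25)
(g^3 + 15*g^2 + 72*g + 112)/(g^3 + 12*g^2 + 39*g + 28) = (g + 4)/(g + 1)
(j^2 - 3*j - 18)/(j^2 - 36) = (j + 3)/(j + 6)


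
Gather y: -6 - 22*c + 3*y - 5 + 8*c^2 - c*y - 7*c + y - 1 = 8*c^2 - 29*c + y*(4 - c) - 12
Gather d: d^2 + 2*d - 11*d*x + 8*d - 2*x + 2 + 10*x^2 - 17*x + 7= d^2 + d*(10 - 11*x) + 10*x^2 - 19*x + 9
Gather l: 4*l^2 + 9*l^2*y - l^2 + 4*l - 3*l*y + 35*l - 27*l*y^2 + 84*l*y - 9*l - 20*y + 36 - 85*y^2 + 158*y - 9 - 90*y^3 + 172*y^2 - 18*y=l^2*(9*y + 3) + l*(-27*y^2 + 81*y + 30) - 90*y^3 + 87*y^2 + 120*y + 27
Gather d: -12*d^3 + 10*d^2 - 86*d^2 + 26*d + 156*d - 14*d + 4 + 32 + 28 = -12*d^3 - 76*d^2 + 168*d + 64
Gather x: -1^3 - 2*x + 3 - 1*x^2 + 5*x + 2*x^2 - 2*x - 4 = x^2 + x - 2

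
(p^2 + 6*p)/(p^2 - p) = (p + 6)/(p - 1)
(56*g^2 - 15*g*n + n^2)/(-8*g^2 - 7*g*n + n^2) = (-7*g + n)/(g + n)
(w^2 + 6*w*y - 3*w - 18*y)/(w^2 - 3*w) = (w + 6*y)/w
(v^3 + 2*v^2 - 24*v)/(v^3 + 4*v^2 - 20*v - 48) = v/(v + 2)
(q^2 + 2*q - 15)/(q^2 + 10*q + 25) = (q - 3)/(q + 5)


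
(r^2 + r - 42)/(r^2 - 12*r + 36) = (r + 7)/(r - 6)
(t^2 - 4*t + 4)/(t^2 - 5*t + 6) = (t - 2)/(t - 3)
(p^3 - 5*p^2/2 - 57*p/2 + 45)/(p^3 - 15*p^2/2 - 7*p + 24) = (p^2 - p - 30)/(p^2 - 6*p - 16)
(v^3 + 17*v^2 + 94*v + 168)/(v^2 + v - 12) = (v^2 + 13*v + 42)/(v - 3)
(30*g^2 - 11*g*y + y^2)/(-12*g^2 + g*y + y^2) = (30*g^2 - 11*g*y + y^2)/(-12*g^2 + g*y + y^2)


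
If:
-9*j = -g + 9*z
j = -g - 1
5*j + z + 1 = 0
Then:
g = -27/35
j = -8/35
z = 1/7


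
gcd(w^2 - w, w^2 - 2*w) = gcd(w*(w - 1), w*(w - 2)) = w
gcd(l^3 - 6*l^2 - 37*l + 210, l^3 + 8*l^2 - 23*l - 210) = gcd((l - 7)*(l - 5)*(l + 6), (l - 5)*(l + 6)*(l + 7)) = l^2 + l - 30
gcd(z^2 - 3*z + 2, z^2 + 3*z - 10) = z - 2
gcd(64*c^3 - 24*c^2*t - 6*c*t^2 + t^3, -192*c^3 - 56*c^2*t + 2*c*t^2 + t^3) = -32*c^2 - 4*c*t + t^2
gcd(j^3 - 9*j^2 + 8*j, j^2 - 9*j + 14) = 1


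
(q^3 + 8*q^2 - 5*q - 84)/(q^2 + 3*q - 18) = (q^2 + 11*q + 28)/(q + 6)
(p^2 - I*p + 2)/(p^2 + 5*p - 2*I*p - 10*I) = (p + I)/(p + 5)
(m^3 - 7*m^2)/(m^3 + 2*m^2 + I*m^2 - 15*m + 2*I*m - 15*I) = m^2*(m - 7)/(m^3 + m^2*(2 + I) + m*(-15 + 2*I) - 15*I)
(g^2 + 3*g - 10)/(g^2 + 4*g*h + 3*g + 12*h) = (g^2 + 3*g - 10)/(g^2 + 4*g*h + 3*g + 12*h)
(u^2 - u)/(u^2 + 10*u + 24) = u*(u - 1)/(u^2 + 10*u + 24)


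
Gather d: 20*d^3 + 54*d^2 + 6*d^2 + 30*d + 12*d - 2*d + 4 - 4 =20*d^3 + 60*d^2 + 40*d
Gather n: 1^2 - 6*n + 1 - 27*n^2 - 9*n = -27*n^2 - 15*n + 2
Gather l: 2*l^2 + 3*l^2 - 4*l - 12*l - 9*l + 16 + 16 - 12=5*l^2 - 25*l + 20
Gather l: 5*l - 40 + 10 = 5*l - 30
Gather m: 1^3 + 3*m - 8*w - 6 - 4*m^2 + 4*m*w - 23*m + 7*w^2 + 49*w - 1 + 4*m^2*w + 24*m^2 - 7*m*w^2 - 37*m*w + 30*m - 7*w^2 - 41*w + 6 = m^2*(4*w + 20) + m*(-7*w^2 - 33*w + 10)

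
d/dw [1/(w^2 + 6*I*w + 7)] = 2*(-w - 3*I)/(w^2 + 6*I*w + 7)^2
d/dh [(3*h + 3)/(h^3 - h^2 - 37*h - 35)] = 6*(1 - h)/(h^4 - 4*h^3 - 66*h^2 + 140*h + 1225)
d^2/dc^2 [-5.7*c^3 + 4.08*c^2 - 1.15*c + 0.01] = 8.16 - 34.2*c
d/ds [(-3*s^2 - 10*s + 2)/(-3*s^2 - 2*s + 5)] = 2*(-12*s^2 - 9*s - 23)/(9*s^4 + 12*s^3 - 26*s^2 - 20*s + 25)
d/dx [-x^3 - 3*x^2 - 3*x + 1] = -3*x^2 - 6*x - 3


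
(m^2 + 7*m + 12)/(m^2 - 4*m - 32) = (m + 3)/(m - 8)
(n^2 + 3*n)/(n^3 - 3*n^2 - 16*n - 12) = n*(n + 3)/(n^3 - 3*n^2 - 16*n - 12)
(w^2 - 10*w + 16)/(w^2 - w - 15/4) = 4*(-w^2 + 10*w - 16)/(-4*w^2 + 4*w + 15)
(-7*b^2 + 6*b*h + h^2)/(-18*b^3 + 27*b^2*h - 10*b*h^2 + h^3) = (7*b + h)/(18*b^2 - 9*b*h + h^2)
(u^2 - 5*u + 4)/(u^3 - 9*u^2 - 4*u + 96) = (u - 1)/(u^2 - 5*u - 24)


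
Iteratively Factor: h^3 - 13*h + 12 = (h - 1)*(h^2 + h - 12) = (h - 3)*(h - 1)*(h + 4)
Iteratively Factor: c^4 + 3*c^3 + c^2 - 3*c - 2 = (c + 2)*(c^3 + c^2 - c - 1) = (c + 1)*(c + 2)*(c^2 - 1) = (c + 1)^2*(c + 2)*(c - 1)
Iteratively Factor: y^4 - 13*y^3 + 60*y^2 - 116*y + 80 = (y - 2)*(y^3 - 11*y^2 + 38*y - 40) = (y - 4)*(y - 2)*(y^2 - 7*y + 10) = (y - 4)*(y - 2)^2*(y - 5)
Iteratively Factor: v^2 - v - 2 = (v + 1)*(v - 2)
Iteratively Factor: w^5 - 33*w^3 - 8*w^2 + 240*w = (w - 3)*(w^4 + 3*w^3 - 24*w^2 - 80*w) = w*(w - 3)*(w^3 + 3*w^2 - 24*w - 80) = w*(w - 3)*(w + 4)*(w^2 - w - 20) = w*(w - 3)*(w + 4)^2*(w - 5)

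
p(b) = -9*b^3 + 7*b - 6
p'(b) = 7 - 27*b^2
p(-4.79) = 949.59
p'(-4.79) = -612.49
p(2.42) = -116.61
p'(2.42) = -151.12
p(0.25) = -4.39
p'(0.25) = 5.31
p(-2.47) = 112.33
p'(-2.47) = -157.72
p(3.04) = -237.57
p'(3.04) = -242.52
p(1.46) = -23.79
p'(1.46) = -50.55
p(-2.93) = 199.87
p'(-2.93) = -224.79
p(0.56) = -3.66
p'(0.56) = -1.47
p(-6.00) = 1896.00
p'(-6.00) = -965.00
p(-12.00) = 15462.00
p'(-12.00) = -3881.00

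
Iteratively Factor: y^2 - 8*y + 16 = (y - 4)*(y - 4)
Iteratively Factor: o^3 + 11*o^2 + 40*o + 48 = (o + 3)*(o^2 + 8*o + 16) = (o + 3)*(o + 4)*(o + 4)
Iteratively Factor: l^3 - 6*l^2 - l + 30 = (l - 3)*(l^2 - 3*l - 10) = (l - 3)*(l + 2)*(l - 5)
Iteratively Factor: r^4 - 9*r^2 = (r + 3)*(r^3 - 3*r^2) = r*(r + 3)*(r^2 - 3*r) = r*(r - 3)*(r + 3)*(r)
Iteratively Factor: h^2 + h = (h + 1)*(h)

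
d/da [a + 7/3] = 1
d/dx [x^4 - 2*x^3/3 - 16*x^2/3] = 2*x*(6*x^2 - 3*x - 16)/3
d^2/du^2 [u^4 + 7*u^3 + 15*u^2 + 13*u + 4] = 12*u^2 + 42*u + 30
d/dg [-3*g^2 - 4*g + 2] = -6*g - 4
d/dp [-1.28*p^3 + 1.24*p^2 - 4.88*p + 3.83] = -3.84*p^2 + 2.48*p - 4.88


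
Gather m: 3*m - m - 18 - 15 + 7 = 2*m - 26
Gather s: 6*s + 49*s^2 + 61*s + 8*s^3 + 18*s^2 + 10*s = 8*s^3 + 67*s^2 + 77*s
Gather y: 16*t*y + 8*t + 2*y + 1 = 8*t + y*(16*t + 2) + 1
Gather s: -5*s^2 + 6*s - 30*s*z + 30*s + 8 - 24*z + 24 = -5*s^2 + s*(36 - 30*z) - 24*z + 32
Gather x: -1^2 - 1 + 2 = 0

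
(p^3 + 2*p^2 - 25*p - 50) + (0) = p^3 + 2*p^2 - 25*p - 50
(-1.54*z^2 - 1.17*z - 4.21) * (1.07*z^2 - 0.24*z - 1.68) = -1.6478*z^4 - 0.8823*z^3 - 1.6367*z^2 + 2.976*z + 7.0728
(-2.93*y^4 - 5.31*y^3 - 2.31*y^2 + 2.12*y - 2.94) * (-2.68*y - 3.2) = 7.8524*y^5 + 23.6068*y^4 + 23.1828*y^3 + 1.7104*y^2 + 1.0952*y + 9.408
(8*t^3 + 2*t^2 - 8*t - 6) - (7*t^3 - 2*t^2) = t^3 + 4*t^2 - 8*t - 6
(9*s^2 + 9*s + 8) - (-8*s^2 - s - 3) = 17*s^2 + 10*s + 11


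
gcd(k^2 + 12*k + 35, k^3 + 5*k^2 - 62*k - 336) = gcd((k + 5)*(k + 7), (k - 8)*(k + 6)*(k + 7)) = k + 7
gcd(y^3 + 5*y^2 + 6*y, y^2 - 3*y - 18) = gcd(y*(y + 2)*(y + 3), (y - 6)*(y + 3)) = y + 3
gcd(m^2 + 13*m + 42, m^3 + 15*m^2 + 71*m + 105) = m + 7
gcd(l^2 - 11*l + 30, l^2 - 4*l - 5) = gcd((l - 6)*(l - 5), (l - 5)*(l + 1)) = l - 5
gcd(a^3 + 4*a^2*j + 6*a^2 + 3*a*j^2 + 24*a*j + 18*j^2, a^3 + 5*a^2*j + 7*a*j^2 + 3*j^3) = a^2 + 4*a*j + 3*j^2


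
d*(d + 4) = d^2 + 4*d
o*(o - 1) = o^2 - o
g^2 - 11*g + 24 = (g - 8)*(g - 3)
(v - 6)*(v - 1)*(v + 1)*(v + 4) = v^4 - 2*v^3 - 25*v^2 + 2*v + 24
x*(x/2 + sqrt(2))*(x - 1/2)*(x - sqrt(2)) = x^4/2 - x^3/4 + sqrt(2)*x^3/2 - 2*x^2 - sqrt(2)*x^2/4 + x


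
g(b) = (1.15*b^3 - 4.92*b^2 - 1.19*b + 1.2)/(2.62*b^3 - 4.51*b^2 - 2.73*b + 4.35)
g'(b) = (-7.86*b^2 + 9.02*b + 2.73)*(1.15*b^3 - 4.92*b^2 - 1.19*b + 1.2)/(2.62*b^3 - 4.51*b^2 - 2.73*b + 4.35)^2 + (3.45*b^2 - 9.84*b - 1.19)/(2.62*b^3 - 4.51*b^2 - 2.73*b + 4.35) = (7.7039*b^4 - 0.0434000000000054*b^3 + 13.6402*b^2 - 31.98*b - 1.9005)/(6.8644*b^6 - 23.6324*b^5 + 6.0349*b^4 + 47.4186*b^3 - 31.7841*b^2 - 23.751*b + 18.9225)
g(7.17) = 0.23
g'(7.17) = 0.04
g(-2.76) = 0.74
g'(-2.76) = 0.11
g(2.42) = -1.68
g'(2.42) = 3.69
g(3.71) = -0.19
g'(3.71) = 0.35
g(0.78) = -3.02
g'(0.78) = -30.31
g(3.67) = -0.20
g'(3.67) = 0.37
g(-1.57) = 1.07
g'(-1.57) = 0.81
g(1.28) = 5.75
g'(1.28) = 0.09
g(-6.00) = 0.59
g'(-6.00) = 0.02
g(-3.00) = 0.71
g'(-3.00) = 0.09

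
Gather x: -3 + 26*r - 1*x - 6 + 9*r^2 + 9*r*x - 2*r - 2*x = 9*r^2 + 24*r + x*(9*r - 3) - 9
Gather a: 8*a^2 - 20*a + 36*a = 8*a^2 + 16*a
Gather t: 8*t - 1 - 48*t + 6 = 5 - 40*t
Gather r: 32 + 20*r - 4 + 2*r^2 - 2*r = 2*r^2 + 18*r + 28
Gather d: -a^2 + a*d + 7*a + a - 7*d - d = -a^2 + 8*a + d*(a - 8)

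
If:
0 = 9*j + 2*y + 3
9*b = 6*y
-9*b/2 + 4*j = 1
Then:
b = -2/5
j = -1/5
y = -3/5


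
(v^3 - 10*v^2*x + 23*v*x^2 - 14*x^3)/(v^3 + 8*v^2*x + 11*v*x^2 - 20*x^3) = (v^2 - 9*v*x + 14*x^2)/(v^2 + 9*v*x + 20*x^2)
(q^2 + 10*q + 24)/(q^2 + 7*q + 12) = (q + 6)/(q + 3)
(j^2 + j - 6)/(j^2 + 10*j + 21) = (j - 2)/(j + 7)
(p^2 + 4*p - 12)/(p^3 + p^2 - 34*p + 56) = (p + 6)/(p^2 + 3*p - 28)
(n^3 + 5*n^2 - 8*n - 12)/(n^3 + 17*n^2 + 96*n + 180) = (n^2 - n - 2)/(n^2 + 11*n + 30)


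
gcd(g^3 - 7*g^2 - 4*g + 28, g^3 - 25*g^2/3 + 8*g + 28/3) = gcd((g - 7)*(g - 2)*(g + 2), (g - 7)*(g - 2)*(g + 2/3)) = g^2 - 9*g + 14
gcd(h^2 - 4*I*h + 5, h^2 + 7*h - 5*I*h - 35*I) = h - 5*I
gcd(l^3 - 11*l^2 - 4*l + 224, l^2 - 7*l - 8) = l - 8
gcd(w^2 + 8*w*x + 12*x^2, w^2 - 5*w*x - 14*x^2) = w + 2*x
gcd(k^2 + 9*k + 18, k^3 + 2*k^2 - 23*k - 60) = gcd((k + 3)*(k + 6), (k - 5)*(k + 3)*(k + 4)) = k + 3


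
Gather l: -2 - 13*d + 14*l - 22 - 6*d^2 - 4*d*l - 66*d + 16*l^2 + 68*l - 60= -6*d^2 - 79*d + 16*l^2 + l*(82 - 4*d) - 84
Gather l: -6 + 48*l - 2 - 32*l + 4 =16*l - 4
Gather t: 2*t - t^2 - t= -t^2 + t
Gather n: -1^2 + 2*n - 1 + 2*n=4*n - 2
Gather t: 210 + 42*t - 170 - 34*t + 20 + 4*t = 12*t + 60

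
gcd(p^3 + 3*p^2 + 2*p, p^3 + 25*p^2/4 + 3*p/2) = p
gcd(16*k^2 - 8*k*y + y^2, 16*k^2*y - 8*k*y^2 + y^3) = 16*k^2 - 8*k*y + y^2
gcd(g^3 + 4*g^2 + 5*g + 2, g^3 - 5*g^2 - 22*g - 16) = g^2 + 3*g + 2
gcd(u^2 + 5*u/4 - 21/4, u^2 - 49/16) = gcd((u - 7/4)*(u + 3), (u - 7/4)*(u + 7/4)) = u - 7/4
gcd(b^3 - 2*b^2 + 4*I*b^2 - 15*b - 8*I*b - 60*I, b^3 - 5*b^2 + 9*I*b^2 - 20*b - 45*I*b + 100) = b^2 + b*(-5 + 4*I) - 20*I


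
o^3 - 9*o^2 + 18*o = o*(o - 6)*(o - 3)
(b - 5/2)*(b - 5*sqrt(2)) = b^2 - 5*sqrt(2)*b - 5*b/2 + 25*sqrt(2)/2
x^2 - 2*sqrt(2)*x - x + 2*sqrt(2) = (x - 1)*(x - 2*sqrt(2))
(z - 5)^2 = z^2 - 10*z + 25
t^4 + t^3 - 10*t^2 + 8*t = t*(t - 2)*(t - 1)*(t + 4)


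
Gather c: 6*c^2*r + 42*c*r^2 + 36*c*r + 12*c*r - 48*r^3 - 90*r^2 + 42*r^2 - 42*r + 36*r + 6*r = 6*c^2*r + c*(42*r^2 + 48*r) - 48*r^3 - 48*r^2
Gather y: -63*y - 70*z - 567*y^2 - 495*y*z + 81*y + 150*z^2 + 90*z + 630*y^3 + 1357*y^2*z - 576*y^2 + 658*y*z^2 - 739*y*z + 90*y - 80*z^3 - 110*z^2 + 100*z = 630*y^3 + y^2*(1357*z - 1143) + y*(658*z^2 - 1234*z + 108) - 80*z^3 + 40*z^2 + 120*z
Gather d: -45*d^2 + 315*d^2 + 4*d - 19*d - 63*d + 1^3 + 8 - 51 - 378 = 270*d^2 - 78*d - 420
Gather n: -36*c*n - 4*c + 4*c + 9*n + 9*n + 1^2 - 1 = n*(18 - 36*c)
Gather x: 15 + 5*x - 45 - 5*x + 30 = 0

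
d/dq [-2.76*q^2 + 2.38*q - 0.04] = 2.38 - 5.52*q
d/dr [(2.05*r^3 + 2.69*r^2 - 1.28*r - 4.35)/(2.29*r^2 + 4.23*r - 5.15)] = (4.6945*r^4 + 17.343*r^3 - 17.3626*r^2 - 7.784*r + 24.9925)/(5.2441*r^4 + 19.3734*r^3 - 5.6941*r^2 - 43.569*r + 26.5225)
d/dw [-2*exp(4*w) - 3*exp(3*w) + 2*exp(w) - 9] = (-8*exp(3*w) - 9*exp(2*w) + 2)*exp(w)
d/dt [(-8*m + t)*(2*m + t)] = -6*m + 2*t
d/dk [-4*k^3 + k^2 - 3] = 2*k*(1 - 6*k)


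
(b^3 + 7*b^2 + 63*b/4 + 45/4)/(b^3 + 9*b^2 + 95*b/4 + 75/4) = (b + 3)/(b + 5)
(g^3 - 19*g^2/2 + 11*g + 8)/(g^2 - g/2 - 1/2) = (g^2 - 10*g + 16)/(g - 1)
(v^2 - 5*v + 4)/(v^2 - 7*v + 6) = (v - 4)/(v - 6)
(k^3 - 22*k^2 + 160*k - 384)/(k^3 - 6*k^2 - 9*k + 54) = (k^2 - 16*k + 64)/(k^2 - 9)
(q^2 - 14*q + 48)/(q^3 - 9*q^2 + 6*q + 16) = (q - 6)/(q^2 - q - 2)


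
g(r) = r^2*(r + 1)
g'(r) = r^2 + 2*r*(r + 1) = r*(3*r + 2)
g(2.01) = 12.16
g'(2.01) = 16.14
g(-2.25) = -6.33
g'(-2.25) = 10.69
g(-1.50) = -1.12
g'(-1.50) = 3.75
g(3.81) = 69.82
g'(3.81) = 51.17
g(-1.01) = -0.01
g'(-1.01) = 1.04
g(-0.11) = 0.01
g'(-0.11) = -0.18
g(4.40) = 104.54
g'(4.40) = 66.88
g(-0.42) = 0.10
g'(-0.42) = -0.31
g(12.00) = 1872.00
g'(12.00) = 456.00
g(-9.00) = -648.00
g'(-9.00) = 225.00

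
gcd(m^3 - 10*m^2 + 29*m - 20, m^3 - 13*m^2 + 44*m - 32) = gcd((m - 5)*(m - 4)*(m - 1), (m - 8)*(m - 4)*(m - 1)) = m^2 - 5*m + 4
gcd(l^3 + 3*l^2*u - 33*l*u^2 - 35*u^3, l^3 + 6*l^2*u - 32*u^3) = 1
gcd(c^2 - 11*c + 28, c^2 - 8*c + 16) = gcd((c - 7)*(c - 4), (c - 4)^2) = c - 4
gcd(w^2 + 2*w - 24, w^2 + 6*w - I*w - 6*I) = w + 6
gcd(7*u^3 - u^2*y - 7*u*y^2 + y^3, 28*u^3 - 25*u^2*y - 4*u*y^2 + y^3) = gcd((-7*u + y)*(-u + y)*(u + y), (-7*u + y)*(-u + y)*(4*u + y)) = 7*u^2 - 8*u*y + y^2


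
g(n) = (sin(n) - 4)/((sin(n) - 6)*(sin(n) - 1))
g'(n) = -(sin(n) - 4)*cos(n)/((sin(n) - 6)*(sin(n) - 1)^2) + cos(n)/((sin(n) - 6)*(sin(n) - 1)) - (sin(n) - 4)*cos(n)/((sin(n) - 6)^2*(sin(n) - 1))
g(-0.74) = -0.42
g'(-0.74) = -0.16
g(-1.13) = -0.37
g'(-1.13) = -0.07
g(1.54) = -1265.45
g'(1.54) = -82170.23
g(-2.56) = -0.45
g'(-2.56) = 0.22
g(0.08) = -0.72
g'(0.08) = -0.72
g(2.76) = -1.03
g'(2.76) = 1.43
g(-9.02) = -0.49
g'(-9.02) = 0.29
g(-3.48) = -0.97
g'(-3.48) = 1.28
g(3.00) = -0.77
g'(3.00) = 0.82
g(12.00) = -0.45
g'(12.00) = -0.22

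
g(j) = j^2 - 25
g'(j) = 2*j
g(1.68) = -22.18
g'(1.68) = 3.36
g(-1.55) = -22.60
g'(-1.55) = -3.10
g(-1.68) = -22.18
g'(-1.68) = -3.36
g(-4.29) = -6.60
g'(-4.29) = -8.58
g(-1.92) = -21.31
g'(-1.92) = -3.84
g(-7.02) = 24.28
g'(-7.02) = -14.04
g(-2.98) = -16.12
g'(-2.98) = -5.96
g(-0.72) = -24.48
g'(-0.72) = -1.44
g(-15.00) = 200.00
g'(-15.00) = -30.00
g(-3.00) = -16.00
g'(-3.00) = -6.00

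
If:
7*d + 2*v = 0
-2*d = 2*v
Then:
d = 0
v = 0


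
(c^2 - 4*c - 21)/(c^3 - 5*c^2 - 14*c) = (c + 3)/(c*(c + 2))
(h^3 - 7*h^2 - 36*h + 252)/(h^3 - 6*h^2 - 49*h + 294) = (h + 6)/(h + 7)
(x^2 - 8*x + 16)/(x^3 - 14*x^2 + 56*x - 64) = (x - 4)/(x^2 - 10*x + 16)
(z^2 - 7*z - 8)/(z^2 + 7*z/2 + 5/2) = 2*(z - 8)/(2*z + 5)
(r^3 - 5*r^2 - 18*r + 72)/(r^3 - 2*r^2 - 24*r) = (r - 3)/r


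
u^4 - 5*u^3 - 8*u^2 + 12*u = u*(u - 6)*(u - 1)*(u + 2)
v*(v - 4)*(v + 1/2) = v^3 - 7*v^2/2 - 2*v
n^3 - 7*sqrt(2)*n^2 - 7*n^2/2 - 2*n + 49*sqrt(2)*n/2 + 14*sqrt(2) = (n - 4)*(n + 1/2)*(n - 7*sqrt(2))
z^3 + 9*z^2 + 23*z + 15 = (z + 1)*(z + 3)*(z + 5)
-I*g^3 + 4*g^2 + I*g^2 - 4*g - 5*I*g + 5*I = (g - I)*(g + 5*I)*(-I*g + I)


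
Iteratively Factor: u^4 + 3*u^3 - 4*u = (u)*(u^3 + 3*u^2 - 4) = u*(u - 1)*(u^2 + 4*u + 4) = u*(u - 1)*(u + 2)*(u + 2)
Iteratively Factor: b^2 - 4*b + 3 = (b - 1)*(b - 3)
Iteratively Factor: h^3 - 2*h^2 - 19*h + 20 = (h - 5)*(h^2 + 3*h - 4) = (h - 5)*(h + 4)*(h - 1)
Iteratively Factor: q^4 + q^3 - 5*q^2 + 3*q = (q + 3)*(q^3 - 2*q^2 + q) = (q - 1)*(q + 3)*(q^2 - q) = q*(q - 1)*(q + 3)*(q - 1)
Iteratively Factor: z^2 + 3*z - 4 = (z + 4)*(z - 1)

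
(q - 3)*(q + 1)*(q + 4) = q^3 + 2*q^2 - 11*q - 12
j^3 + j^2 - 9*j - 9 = (j - 3)*(j + 1)*(j + 3)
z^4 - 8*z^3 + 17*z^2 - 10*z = z*(z - 5)*(z - 2)*(z - 1)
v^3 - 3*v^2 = v^2*(v - 3)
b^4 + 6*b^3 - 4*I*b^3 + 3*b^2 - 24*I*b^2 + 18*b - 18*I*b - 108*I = (b + 6)*(b - 3*I)^2*(b + 2*I)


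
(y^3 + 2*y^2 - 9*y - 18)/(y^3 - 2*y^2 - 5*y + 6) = (y + 3)/(y - 1)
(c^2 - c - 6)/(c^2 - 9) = (c + 2)/(c + 3)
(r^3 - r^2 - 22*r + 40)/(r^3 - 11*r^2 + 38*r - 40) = (r + 5)/(r - 5)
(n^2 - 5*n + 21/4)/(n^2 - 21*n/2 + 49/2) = (n - 3/2)/(n - 7)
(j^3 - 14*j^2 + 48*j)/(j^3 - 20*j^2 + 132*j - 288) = j/(j - 6)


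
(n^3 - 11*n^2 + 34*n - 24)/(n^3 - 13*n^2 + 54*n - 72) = (n - 1)/(n - 3)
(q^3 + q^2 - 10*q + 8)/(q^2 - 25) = (q^3 + q^2 - 10*q + 8)/(q^2 - 25)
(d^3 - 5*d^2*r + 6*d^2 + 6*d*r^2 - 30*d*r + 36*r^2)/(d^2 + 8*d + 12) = (d^2 - 5*d*r + 6*r^2)/(d + 2)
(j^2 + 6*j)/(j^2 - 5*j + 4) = j*(j + 6)/(j^2 - 5*j + 4)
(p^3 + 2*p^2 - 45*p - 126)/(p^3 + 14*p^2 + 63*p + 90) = (p - 7)/(p + 5)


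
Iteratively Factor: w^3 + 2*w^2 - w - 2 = (w + 1)*(w^2 + w - 2) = (w - 1)*(w + 1)*(w + 2)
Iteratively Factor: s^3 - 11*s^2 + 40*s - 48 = (s - 4)*(s^2 - 7*s + 12) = (s - 4)*(s - 3)*(s - 4)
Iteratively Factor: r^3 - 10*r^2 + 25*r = (r - 5)*(r^2 - 5*r) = r*(r - 5)*(r - 5)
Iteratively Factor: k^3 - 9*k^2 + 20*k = (k - 5)*(k^2 - 4*k) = k*(k - 5)*(k - 4)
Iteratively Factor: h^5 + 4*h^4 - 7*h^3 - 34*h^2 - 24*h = (h + 2)*(h^4 + 2*h^3 - 11*h^2 - 12*h) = (h + 1)*(h + 2)*(h^3 + h^2 - 12*h) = (h + 1)*(h + 2)*(h + 4)*(h^2 - 3*h) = (h - 3)*(h + 1)*(h + 2)*(h + 4)*(h)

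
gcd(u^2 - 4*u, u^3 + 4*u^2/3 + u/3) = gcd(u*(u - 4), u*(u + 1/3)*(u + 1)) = u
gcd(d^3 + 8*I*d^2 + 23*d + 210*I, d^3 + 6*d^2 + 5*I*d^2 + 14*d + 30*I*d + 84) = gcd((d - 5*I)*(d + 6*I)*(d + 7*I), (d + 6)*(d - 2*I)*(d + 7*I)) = d + 7*I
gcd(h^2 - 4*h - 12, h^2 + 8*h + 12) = h + 2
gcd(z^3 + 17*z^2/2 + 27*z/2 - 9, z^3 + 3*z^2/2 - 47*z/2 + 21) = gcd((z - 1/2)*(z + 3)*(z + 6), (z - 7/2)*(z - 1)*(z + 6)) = z + 6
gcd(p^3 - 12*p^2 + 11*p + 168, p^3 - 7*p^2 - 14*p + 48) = p^2 - 5*p - 24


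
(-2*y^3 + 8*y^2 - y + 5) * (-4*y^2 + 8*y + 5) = 8*y^5 - 48*y^4 + 58*y^3 + 12*y^2 + 35*y + 25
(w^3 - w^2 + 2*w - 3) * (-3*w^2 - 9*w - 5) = -3*w^5 - 6*w^4 - 2*w^3 - 4*w^2 + 17*w + 15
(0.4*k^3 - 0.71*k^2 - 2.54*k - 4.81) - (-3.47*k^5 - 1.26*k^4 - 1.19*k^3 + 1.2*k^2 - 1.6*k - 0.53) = 3.47*k^5 + 1.26*k^4 + 1.59*k^3 - 1.91*k^2 - 0.94*k - 4.28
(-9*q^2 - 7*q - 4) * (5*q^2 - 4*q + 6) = -45*q^4 + q^3 - 46*q^2 - 26*q - 24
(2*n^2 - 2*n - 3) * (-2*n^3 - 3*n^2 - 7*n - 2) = -4*n^5 - 2*n^4 - 2*n^3 + 19*n^2 + 25*n + 6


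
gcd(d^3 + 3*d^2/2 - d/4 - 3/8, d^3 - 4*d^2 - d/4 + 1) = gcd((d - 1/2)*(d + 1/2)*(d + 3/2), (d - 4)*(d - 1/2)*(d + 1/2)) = d^2 - 1/4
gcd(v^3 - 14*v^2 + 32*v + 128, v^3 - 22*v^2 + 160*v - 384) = v^2 - 16*v + 64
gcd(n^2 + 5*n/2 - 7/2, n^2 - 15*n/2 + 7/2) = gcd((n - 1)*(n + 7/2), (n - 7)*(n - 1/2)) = 1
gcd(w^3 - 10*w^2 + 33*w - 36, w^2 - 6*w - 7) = 1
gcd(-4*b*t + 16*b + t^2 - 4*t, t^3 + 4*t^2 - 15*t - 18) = 1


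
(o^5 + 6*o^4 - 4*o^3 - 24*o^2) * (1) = o^5 + 6*o^4 - 4*o^3 - 24*o^2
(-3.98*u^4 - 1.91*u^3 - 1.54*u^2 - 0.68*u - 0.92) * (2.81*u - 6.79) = -11.1838*u^5 + 21.6571*u^4 + 8.6415*u^3 + 8.5458*u^2 + 2.032*u + 6.2468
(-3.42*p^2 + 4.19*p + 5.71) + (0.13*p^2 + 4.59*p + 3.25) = -3.29*p^2 + 8.78*p + 8.96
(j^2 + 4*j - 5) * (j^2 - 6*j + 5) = j^4 - 2*j^3 - 24*j^2 + 50*j - 25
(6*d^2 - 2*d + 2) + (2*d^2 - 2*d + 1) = 8*d^2 - 4*d + 3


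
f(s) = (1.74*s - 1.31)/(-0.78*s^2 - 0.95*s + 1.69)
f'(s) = (1.56*s + 0.95)*(1.74*s - 1.31)/(-0.78*s^2 - 0.95*s + 1.69)^2 + 1.74/(-0.78*s^2 - 0.95*s + 1.69) = (1.3572*s^2 - 2.0436*s + 1.6961)/(0.6084*s^4 + 1.482*s^3 - 1.7339*s^2 - 3.211*s + 2.8561)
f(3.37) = -0.44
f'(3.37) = 0.10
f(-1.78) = -4.84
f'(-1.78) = 11.64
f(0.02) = -0.76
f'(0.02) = 0.59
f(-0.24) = -0.92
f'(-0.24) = 0.65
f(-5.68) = 0.62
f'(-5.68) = 0.17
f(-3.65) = 1.46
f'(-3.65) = 0.99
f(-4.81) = 0.82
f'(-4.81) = 0.31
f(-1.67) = -3.83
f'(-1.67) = 7.33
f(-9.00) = 0.32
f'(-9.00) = 0.05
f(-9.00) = 0.32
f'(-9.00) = 0.05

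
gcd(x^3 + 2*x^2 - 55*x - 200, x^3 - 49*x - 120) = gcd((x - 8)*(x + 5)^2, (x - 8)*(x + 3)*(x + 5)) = x^2 - 3*x - 40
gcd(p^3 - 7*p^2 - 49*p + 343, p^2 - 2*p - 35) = p - 7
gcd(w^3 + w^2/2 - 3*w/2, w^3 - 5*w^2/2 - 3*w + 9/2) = w^2 + w/2 - 3/2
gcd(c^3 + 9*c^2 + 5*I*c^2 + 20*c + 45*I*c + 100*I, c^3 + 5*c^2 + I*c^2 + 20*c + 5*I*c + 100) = c^2 + c*(5 + 5*I) + 25*I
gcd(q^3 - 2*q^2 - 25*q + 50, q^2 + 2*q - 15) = q + 5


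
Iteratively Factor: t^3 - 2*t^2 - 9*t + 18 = (t - 3)*(t^2 + t - 6) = (t - 3)*(t + 3)*(t - 2)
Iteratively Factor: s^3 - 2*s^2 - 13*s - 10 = (s + 2)*(s^2 - 4*s - 5) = (s + 1)*(s + 2)*(s - 5)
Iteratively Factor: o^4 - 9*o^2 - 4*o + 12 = (o + 2)*(o^3 - 2*o^2 - 5*o + 6) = (o + 2)^2*(o^2 - 4*o + 3) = (o - 1)*(o + 2)^2*(o - 3)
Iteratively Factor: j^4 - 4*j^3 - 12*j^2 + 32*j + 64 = (j - 4)*(j^3 - 12*j - 16) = (j - 4)*(j + 2)*(j^2 - 2*j - 8) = (j - 4)*(j + 2)^2*(j - 4)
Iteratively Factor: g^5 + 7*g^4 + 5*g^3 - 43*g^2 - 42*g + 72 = (g + 3)*(g^4 + 4*g^3 - 7*g^2 - 22*g + 24) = (g - 1)*(g + 3)*(g^3 + 5*g^2 - 2*g - 24) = (g - 1)*(g + 3)*(g + 4)*(g^2 + g - 6) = (g - 2)*(g - 1)*(g + 3)*(g + 4)*(g + 3)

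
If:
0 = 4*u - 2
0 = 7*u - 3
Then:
No Solution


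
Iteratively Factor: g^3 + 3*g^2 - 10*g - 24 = (g - 3)*(g^2 + 6*g + 8) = (g - 3)*(g + 2)*(g + 4)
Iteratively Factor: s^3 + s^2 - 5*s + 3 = (s - 1)*(s^2 + 2*s - 3) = (s - 1)^2*(s + 3)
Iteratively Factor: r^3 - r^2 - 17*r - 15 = (r + 3)*(r^2 - 4*r - 5) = (r + 1)*(r + 3)*(r - 5)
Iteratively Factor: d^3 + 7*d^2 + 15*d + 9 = (d + 3)*(d^2 + 4*d + 3) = (d + 1)*(d + 3)*(d + 3)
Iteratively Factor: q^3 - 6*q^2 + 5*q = (q)*(q^2 - 6*q + 5) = q*(q - 1)*(q - 5)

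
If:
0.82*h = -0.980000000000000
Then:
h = -1.20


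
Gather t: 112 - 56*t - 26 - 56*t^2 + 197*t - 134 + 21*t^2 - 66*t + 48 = -35*t^2 + 75*t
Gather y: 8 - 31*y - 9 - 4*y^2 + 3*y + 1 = -4*y^2 - 28*y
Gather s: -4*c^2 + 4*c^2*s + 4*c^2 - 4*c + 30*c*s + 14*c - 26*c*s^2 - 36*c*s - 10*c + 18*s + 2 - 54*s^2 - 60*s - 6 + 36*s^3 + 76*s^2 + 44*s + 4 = 36*s^3 + s^2*(22 - 26*c) + s*(4*c^2 - 6*c + 2)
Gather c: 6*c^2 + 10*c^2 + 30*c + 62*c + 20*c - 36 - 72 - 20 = 16*c^2 + 112*c - 128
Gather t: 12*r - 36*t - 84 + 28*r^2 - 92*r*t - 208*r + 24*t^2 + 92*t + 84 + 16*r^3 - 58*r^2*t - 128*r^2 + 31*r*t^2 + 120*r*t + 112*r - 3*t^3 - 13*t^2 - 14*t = 16*r^3 - 100*r^2 - 84*r - 3*t^3 + t^2*(31*r + 11) + t*(-58*r^2 + 28*r + 42)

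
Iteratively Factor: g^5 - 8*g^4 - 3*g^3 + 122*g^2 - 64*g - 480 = (g - 4)*(g^4 - 4*g^3 - 19*g^2 + 46*g + 120) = (g - 4)^2*(g^3 - 19*g - 30) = (g - 4)^2*(g + 2)*(g^2 - 2*g - 15) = (g - 4)^2*(g + 2)*(g + 3)*(g - 5)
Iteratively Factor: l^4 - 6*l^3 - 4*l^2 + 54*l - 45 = (l - 3)*(l^3 - 3*l^2 - 13*l + 15) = (l - 3)*(l - 1)*(l^2 - 2*l - 15) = (l - 5)*(l - 3)*(l - 1)*(l + 3)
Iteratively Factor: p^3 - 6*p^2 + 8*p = (p)*(p^2 - 6*p + 8) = p*(p - 2)*(p - 4)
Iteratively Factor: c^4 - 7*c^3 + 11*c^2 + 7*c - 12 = (c - 1)*(c^3 - 6*c^2 + 5*c + 12) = (c - 1)*(c + 1)*(c^2 - 7*c + 12) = (c - 4)*(c - 1)*(c + 1)*(c - 3)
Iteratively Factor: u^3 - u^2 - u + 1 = (u - 1)*(u^2 - 1) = (u - 1)^2*(u + 1)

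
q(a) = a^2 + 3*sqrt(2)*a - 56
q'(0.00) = 4.24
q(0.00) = -56.00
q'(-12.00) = -19.76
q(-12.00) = 37.09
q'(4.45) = 13.14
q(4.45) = -17.32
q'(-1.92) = 0.40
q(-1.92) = -60.46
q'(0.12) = 4.48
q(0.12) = -55.48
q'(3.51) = 11.26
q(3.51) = -28.79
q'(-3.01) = -1.78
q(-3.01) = -59.71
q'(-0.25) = 3.74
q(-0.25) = -57.00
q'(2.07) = 8.38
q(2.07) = -42.93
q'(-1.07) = 2.10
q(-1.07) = -59.39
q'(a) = 2*a + 3*sqrt(2)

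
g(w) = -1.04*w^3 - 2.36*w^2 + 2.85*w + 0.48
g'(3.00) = -39.39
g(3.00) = -40.29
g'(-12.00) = -389.79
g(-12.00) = 1423.56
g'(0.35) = 0.82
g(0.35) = 1.14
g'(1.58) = -12.40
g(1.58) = -5.01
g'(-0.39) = 4.22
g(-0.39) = -0.93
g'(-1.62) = 2.31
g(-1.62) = -5.91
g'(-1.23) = 3.94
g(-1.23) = -4.66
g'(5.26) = -108.30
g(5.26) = -201.18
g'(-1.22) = 3.96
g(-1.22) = -4.62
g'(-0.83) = 4.62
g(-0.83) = -2.92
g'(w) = -3.12*w^2 - 4.72*w + 2.85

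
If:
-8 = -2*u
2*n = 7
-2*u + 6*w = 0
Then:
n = 7/2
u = 4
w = 4/3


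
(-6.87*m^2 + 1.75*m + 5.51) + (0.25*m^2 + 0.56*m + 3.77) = -6.62*m^2 + 2.31*m + 9.28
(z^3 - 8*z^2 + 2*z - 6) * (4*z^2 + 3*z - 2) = 4*z^5 - 29*z^4 - 18*z^3 - 2*z^2 - 22*z + 12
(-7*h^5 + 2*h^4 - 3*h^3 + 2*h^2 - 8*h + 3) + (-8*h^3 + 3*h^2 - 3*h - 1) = -7*h^5 + 2*h^4 - 11*h^3 + 5*h^2 - 11*h + 2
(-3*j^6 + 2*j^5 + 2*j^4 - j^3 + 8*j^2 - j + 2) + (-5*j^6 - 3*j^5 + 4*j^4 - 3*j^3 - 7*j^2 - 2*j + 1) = -8*j^6 - j^5 + 6*j^4 - 4*j^3 + j^2 - 3*j + 3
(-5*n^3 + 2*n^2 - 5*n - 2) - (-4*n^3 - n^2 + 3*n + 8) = -n^3 + 3*n^2 - 8*n - 10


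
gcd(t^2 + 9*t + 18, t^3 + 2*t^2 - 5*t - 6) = t + 3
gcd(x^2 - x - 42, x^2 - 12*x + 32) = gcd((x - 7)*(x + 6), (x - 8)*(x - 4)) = 1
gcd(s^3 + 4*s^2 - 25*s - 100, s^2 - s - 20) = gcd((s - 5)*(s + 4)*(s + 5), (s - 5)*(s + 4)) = s^2 - s - 20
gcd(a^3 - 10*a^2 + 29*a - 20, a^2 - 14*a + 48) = 1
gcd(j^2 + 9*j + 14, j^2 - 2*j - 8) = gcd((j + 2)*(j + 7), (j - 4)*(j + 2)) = j + 2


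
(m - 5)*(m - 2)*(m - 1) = m^3 - 8*m^2 + 17*m - 10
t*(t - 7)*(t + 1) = t^3 - 6*t^2 - 7*t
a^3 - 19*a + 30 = (a - 3)*(a - 2)*(a + 5)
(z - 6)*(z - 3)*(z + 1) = z^3 - 8*z^2 + 9*z + 18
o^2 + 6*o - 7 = (o - 1)*(o + 7)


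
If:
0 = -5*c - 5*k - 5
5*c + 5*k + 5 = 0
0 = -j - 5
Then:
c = -k - 1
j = -5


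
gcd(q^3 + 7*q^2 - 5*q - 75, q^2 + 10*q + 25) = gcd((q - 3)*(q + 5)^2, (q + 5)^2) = q^2 + 10*q + 25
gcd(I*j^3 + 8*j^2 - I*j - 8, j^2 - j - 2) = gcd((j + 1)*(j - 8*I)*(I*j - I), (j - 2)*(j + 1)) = j + 1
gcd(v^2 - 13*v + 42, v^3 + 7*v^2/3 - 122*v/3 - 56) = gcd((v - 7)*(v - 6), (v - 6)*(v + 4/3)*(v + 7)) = v - 6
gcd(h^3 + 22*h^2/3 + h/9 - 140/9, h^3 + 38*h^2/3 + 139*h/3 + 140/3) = h^2 + 26*h/3 + 35/3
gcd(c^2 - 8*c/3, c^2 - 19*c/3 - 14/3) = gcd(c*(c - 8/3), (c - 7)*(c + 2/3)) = 1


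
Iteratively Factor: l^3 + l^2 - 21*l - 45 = (l + 3)*(l^2 - 2*l - 15) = (l + 3)^2*(l - 5)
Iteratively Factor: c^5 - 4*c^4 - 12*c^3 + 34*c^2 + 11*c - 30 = (c + 1)*(c^4 - 5*c^3 - 7*c^2 + 41*c - 30) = (c - 5)*(c + 1)*(c^3 - 7*c + 6) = (c - 5)*(c - 2)*(c + 1)*(c^2 + 2*c - 3) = (c - 5)*(c - 2)*(c + 1)*(c + 3)*(c - 1)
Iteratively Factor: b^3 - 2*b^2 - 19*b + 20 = (b - 1)*(b^2 - b - 20) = (b - 5)*(b - 1)*(b + 4)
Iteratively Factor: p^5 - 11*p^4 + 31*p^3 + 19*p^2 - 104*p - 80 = (p + 1)*(p^4 - 12*p^3 + 43*p^2 - 24*p - 80) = (p - 4)*(p + 1)*(p^3 - 8*p^2 + 11*p + 20) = (p - 4)^2*(p + 1)*(p^2 - 4*p - 5) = (p - 5)*(p - 4)^2*(p + 1)*(p + 1)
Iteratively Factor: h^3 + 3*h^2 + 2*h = (h)*(h^2 + 3*h + 2) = h*(h + 2)*(h + 1)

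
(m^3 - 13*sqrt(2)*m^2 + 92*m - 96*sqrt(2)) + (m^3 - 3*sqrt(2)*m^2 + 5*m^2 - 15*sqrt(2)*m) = 2*m^3 - 16*sqrt(2)*m^2 + 5*m^2 - 15*sqrt(2)*m + 92*m - 96*sqrt(2)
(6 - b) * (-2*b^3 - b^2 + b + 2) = 2*b^4 - 11*b^3 - 7*b^2 + 4*b + 12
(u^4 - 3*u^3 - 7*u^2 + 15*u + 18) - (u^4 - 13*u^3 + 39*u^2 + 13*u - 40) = 10*u^3 - 46*u^2 + 2*u + 58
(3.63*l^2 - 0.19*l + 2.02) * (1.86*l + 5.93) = 6.7518*l^3 + 21.1725*l^2 + 2.6305*l + 11.9786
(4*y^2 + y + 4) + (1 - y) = 4*y^2 + 5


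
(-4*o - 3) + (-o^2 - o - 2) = -o^2 - 5*o - 5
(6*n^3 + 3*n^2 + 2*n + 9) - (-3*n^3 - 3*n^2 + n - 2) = 9*n^3 + 6*n^2 + n + 11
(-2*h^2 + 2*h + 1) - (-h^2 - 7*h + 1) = -h^2 + 9*h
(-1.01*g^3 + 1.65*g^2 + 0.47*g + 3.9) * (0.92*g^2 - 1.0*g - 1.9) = -0.9292*g^5 + 2.528*g^4 + 0.7014*g^3 - 0.0169999999999997*g^2 - 4.793*g - 7.41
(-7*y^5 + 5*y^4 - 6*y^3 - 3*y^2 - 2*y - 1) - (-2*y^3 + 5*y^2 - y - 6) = -7*y^5 + 5*y^4 - 4*y^3 - 8*y^2 - y + 5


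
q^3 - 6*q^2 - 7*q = q*(q - 7)*(q + 1)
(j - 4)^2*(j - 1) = j^3 - 9*j^2 + 24*j - 16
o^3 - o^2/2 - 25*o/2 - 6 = (o - 4)*(o + 1/2)*(o + 3)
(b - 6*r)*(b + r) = b^2 - 5*b*r - 6*r^2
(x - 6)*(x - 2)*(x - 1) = x^3 - 9*x^2 + 20*x - 12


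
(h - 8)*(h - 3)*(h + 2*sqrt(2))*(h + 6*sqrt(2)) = h^4 - 11*h^3 + 8*sqrt(2)*h^3 - 88*sqrt(2)*h^2 + 48*h^2 - 264*h + 192*sqrt(2)*h + 576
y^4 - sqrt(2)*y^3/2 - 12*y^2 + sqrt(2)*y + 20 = (y - 5*sqrt(2)/2)*(y - sqrt(2))*(y + sqrt(2))*(y + 2*sqrt(2))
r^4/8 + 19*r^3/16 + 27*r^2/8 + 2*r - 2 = (r/4 + 1)*(r/2 + 1)*(r - 1/2)*(r + 4)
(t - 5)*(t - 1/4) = t^2 - 21*t/4 + 5/4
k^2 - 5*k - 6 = (k - 6)*(k + 1)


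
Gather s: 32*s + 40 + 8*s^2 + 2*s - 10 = 8*s^2 + 34*s + 30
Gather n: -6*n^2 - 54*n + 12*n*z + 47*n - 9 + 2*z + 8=-6*n^2 + n*(12*z - 7) + 2*z - 1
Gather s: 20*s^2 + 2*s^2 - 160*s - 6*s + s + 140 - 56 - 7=22*s^2 - 165*s + 77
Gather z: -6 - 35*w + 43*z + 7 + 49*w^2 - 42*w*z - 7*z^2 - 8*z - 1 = 49*w^2 - 35*w - 7*z^2 + z*(35 - 42*w)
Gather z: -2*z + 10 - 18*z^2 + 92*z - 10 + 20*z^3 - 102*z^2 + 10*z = 20*z^3 - 120*z^2 + 100*z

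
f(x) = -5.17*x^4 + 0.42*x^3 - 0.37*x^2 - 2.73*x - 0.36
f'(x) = -20.68*x^3 + 1.26*x^2 - 0.74*x - 2.73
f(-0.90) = -1.90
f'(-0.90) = 14.03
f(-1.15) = -7.39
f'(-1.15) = 31.24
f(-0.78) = -0.57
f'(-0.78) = 8.43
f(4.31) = -1769.39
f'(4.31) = -1638.22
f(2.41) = -177.61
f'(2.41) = -286.66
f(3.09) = -471.27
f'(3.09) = -603.12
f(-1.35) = -15.55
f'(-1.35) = 51.45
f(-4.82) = -2833.31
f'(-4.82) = 2345.86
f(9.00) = -33669.09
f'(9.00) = -14983.05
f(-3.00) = -425.61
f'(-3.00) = 569.19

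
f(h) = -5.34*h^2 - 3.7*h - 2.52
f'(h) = -10.68*h - 3.7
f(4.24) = -114.21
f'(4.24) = -48.98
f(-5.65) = -152.08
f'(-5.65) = 56.64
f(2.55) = -46.68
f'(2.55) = -30.93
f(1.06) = -12.44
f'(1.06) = -15.02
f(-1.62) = -10.54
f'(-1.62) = 13.60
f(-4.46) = -92.24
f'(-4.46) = 43.93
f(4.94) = -151.11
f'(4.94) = -56.46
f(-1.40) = -7.81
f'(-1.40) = 11.25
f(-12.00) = -727.08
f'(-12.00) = 124.46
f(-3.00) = -39.48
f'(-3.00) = 28.34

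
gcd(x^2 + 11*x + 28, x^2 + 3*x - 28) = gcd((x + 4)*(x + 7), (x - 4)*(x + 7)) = x + 7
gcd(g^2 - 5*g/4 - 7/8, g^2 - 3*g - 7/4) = g + 1/2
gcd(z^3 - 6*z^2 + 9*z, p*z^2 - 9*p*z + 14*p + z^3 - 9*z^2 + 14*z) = 1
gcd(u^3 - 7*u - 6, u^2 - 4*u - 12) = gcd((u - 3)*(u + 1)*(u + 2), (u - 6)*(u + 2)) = u + 2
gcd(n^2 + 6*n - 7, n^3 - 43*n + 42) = n^2 + 6*n - 7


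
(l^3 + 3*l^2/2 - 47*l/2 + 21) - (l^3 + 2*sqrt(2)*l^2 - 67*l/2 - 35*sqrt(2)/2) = -2*sqrt(2)*l^2 + 3*l^2/2 + 10*l + 21 + 35*sqrt(2)/2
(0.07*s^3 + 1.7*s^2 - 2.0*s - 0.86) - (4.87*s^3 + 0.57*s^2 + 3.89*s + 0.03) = -4.8*s^3 + 1.13*s^2 - 5.89*s - 0.89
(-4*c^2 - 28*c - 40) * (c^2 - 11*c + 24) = -4*c^4 + 16*c^3 + 172*c^2 - 232*c - 960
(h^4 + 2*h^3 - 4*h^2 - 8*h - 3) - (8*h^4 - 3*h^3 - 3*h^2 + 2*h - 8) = -7*h^4 + 5*h^3 - h^2 - 10*h + 5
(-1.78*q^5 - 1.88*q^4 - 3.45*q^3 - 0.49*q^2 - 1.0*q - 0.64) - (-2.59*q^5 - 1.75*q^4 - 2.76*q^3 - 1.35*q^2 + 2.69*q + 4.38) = 0.81*q^5 - 0.13*q^4 - 0.69*q^3 + 0.86*q^2 - 3.69*q - 5.02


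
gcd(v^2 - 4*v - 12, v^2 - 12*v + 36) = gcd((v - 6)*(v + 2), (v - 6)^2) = v - 6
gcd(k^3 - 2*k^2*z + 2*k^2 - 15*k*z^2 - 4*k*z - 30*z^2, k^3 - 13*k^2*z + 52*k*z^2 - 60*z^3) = -k + 5*z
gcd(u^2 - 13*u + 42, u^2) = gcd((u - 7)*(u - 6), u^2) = 1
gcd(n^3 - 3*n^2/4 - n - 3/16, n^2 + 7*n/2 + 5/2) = 1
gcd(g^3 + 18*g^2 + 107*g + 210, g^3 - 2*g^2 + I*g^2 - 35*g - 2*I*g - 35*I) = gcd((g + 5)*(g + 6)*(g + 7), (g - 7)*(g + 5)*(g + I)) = g + 5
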